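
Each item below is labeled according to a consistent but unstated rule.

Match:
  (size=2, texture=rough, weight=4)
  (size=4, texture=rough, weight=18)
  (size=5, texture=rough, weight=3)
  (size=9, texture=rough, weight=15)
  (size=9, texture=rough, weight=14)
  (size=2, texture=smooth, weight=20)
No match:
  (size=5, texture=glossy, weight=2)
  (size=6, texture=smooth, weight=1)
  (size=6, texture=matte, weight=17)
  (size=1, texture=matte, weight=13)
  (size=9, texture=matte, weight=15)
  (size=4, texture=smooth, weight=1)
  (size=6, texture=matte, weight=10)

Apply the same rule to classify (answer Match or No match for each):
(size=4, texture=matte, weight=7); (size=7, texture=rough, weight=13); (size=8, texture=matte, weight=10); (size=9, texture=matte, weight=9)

No match, Match, No match, No match

One predicate separates the groups cleanly: texture is rough OR size = 2.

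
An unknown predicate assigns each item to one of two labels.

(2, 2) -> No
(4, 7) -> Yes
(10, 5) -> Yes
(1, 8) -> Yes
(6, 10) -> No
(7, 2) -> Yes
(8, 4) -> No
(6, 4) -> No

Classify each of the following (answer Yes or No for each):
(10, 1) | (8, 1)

The distinguishing property — sum is odd — holds for all the 'Yes' cases and none of the 'No' cases.
(10, 1) — 10+1 = 11, hence Yes.
(8, 1) — 8+1 = 9, hence Yes.

Yes, Yes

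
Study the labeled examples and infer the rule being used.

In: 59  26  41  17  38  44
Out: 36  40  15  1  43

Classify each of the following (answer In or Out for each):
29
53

All 'In' examples share one property — ≡ 2 (mod 3) — and every 'Out' example lacks it.
29 → 29 mod 3 = 2 → In.
53 → 53 mod 3 = 2 → In.

In, In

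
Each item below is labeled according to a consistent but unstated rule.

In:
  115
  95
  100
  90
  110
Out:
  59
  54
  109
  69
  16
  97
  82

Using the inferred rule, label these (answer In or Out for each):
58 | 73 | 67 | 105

Looking at the examples, the only property every 'In' case has and every 'Out' case lacks is: multiple of 5.

Out, Out, Out, In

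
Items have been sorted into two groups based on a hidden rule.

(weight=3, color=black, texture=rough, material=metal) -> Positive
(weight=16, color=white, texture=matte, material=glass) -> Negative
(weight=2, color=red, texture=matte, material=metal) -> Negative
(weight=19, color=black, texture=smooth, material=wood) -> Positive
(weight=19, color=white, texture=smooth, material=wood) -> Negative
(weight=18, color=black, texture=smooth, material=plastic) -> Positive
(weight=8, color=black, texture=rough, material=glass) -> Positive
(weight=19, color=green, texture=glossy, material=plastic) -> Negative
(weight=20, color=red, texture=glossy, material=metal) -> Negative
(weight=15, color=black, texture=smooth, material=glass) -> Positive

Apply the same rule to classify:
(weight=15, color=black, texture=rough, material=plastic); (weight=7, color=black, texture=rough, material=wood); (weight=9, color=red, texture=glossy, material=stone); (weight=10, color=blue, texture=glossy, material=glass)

'Positive' ⟺ color is black.
(weight=15, color=black, texture=rough, material=plastic): color is black — matches, so Positive. (weight=7, color=black, texture=rough, material=wood): color is black — matches, so Positive. (weight=9, color=red, texture=glossy, material=stone): color is red — lacks this property, so Negative. (weight=10, color=blue, texture=glossy, material=glass): color is blue — lacks this property, so Negative.

Positive, Positive, Negative, Negative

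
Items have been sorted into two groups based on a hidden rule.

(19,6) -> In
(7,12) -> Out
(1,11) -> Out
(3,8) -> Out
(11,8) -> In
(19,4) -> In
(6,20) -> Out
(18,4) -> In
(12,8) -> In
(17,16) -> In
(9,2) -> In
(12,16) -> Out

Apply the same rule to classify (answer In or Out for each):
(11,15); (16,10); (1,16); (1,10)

'In' ⟺ first > second.
(11,15): 11 < 15, fails the rule → Out. (16,10): 16 > 10, passes → In. (1,16): 1 < 16, fails the rule → Out. (1,10): 1 < 10, fails the rule → Out.

Out, In, Out, Out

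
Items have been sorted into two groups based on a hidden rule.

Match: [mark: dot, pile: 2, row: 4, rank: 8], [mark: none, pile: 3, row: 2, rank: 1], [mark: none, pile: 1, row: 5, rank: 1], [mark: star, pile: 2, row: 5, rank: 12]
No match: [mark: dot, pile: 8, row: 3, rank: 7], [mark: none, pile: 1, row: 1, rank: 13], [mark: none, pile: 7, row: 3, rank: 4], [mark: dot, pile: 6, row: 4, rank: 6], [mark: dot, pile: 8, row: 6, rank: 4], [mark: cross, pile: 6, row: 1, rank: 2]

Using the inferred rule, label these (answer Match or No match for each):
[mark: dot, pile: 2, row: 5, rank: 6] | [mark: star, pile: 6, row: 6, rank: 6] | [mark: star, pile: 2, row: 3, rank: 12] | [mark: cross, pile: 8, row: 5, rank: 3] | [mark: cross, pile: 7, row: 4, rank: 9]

Match, No match, Match, No match, No match

The simplest hypothesis consistent with all the labels is: row ≥ 2 AND pile ≤ 3.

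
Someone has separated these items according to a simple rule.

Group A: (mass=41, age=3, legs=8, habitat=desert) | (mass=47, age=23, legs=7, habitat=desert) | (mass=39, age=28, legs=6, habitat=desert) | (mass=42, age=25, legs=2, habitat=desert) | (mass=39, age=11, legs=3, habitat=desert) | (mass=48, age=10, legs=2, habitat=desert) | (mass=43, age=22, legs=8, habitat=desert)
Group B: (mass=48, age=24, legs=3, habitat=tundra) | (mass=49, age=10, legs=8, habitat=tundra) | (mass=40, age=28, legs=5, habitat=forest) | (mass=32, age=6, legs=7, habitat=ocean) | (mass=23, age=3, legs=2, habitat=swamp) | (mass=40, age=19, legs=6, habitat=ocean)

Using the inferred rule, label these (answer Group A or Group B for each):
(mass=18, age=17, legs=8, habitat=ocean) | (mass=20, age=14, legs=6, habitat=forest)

The classifier is using: habitat is desert.

Group B, Group B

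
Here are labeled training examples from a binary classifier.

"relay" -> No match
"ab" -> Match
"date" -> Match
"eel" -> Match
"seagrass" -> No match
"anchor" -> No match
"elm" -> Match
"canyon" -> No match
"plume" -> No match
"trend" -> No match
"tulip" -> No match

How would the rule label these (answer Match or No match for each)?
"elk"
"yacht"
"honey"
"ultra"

Rule: length ≤ 4. This holds for each 'Match' example and fails for each 'No match' one.

Match, No match, No match, No match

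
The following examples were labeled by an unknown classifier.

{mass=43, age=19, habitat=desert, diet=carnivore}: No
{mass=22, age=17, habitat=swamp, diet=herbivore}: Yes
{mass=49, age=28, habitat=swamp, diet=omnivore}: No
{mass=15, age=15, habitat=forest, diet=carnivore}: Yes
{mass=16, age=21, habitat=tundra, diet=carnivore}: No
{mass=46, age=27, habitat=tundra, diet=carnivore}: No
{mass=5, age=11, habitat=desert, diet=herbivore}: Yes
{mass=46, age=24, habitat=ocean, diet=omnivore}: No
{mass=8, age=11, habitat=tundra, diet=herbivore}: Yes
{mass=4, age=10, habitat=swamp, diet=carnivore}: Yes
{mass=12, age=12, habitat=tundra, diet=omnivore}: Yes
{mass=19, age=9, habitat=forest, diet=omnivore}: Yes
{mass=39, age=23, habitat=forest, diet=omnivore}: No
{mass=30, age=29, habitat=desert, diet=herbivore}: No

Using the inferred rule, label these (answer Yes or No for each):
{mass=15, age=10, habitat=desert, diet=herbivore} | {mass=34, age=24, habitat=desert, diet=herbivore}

Yes, No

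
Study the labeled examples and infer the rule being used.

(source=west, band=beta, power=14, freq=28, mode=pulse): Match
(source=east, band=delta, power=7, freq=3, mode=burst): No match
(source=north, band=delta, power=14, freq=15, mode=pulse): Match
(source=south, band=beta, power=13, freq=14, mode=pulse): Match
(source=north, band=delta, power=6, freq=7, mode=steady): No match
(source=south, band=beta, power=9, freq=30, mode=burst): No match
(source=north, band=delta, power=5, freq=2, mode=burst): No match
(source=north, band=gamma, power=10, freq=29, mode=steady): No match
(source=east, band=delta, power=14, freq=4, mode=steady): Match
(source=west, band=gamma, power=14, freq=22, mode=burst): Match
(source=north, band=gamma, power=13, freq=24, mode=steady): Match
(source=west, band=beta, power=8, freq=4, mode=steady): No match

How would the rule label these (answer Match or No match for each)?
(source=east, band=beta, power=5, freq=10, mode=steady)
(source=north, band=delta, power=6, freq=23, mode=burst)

No match, No match

The pattern is that an item is 'Match' exactly when: power ≥ 13.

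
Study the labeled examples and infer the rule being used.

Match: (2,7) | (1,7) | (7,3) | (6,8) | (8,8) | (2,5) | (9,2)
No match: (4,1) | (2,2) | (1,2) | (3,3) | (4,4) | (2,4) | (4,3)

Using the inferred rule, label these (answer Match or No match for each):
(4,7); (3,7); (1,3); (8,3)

The common property of the 'Match' items is: max ≥ 5. No 'No match' item has it.
(4,7): max 7 — matches, so Match.
(3,7): max 7 — matches, so Match.
(1,3): max 3 — doesn't qualify, so No match.
(8,3): max 8 — matches, so Match.

Match, Match, No match, Match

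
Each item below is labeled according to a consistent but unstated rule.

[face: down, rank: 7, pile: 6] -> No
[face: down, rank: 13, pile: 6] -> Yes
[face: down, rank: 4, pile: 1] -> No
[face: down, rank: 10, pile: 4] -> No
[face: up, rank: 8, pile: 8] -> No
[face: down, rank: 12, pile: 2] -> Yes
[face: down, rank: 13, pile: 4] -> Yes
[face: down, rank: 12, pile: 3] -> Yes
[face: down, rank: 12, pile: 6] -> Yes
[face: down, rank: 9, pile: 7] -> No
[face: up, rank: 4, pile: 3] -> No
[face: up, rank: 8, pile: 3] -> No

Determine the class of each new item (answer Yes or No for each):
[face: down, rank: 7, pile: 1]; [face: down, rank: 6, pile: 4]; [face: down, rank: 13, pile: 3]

A rule that fits every label: rank ≥ 12 — true of each 'Yes' example, false of each 'No' one.
[face: down, rank: 7, pile: 1] — rank = 7, hence No. [face: down, rank: 6, pile: 4] — rank = 6, hence No. [face: down, rank: 13, pile: 3] — rank = 13, hence Yes.

No, No, Yes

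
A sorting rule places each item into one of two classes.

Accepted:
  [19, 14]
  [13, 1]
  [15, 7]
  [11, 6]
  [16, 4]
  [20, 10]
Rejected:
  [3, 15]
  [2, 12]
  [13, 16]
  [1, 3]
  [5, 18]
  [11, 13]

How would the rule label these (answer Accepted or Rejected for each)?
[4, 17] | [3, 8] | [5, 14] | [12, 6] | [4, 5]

One predicate separates the groups cleanly: first > second.
[4, 17] → 4 < 17 → Rejected.
[3, 8] → 3 < 8 → Rejected.
[5, 14] → 5 < 14 → Rejected.
[12, 6] → 12 > 6 → Accepted.
[4, 5] → 4 < 5 → Rejected.

Rejected, Rejected, Rejected, Accepted, Rejected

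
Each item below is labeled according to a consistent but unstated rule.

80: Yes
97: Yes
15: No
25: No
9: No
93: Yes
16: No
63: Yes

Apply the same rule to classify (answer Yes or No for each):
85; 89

Yes, Yes

The common property of the 'Yes' items is: at least 63. No 'No' item has it.
85 — 85 ≥ 63, hence Yes. 89 — 89 ≥ 63, hence Yes.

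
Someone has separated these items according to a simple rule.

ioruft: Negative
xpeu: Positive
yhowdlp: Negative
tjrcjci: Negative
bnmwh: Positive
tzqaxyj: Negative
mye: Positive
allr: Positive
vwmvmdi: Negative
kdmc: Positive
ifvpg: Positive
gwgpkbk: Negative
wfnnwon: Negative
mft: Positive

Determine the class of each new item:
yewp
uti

Positive, Positive

The simplest hypothesis consistent with all the labels is: length ≤ 5.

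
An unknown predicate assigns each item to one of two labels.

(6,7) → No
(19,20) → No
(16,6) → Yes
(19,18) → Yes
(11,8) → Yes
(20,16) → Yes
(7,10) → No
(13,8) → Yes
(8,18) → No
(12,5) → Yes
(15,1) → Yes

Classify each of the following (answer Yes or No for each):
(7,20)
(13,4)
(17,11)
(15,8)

No, Yes, Yes, Yes

The pattern is that an item is 'Yes' exactly when: first > second.
(7,20): No (7 < 20).
(13,4): Yes (13 > 4).
(17,11): Yes (17 > 11).
(15,8): Yes (15 > 8).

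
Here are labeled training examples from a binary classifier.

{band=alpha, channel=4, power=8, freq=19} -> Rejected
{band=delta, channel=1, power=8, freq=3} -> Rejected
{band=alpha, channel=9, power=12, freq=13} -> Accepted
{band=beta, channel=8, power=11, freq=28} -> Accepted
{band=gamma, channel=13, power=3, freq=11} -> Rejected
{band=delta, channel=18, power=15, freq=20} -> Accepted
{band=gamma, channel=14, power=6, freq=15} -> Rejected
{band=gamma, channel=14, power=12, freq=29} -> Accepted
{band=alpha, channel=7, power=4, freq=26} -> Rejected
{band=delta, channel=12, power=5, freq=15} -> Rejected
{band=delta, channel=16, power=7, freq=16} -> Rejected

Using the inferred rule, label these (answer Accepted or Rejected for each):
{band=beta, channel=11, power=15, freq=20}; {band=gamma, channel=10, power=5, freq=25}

Accepted, Rejected

Rule: power ≥ 11. This holds for each 'Accepted' example and fails for each 'Rejected' one.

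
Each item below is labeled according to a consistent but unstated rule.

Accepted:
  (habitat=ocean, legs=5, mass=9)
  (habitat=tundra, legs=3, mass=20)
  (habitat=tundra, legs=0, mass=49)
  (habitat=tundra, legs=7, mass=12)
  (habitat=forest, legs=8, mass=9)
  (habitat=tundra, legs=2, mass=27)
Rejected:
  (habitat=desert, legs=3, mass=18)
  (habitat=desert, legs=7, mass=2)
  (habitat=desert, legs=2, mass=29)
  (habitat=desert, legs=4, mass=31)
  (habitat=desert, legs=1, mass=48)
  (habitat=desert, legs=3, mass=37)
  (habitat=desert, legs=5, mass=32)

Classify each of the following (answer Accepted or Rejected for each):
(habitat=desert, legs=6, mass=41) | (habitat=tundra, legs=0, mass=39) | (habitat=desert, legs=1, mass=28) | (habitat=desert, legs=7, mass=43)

Rejected, Accepted, Rejected, Rejected

All 'Accepted' examples share one property — habitat is not desert — and every 'Rejected' example lacks it.
(habitat=desert, legs=6, mass=41): habitat is desert, doesn't qualify → Rejected. (habitat=tundra, legs=0, mass=39): habitat is tundra, fits → Accepted. (habitat=desert, legs=1, mass=28): habitat is desert, doesn't qualify → Rejected. (habitat=desert, legs=7, mass=43): habitat is desert, doesn't qualify → Rejected.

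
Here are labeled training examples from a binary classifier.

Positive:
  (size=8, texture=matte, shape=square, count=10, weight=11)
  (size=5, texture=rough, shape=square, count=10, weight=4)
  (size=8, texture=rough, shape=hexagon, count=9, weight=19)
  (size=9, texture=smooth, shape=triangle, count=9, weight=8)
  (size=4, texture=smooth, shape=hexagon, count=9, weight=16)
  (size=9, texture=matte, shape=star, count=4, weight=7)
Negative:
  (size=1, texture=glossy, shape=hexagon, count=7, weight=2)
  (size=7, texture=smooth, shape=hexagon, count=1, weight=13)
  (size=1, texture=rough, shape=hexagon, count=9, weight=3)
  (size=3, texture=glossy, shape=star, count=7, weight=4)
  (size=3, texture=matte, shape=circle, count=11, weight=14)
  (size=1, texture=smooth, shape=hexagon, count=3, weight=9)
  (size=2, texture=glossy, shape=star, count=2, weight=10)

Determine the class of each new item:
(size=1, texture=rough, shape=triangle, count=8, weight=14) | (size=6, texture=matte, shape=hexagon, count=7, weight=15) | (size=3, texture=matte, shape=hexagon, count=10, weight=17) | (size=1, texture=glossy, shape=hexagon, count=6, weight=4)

The common property of the 'Positive' items is: size ≥ 4 AND count ≥ 2. No 'Negative' item has it.
(size=1, texture=rough, shape=triangle, count=8, weight=14): size = 1, count = 8 — fails this test, so Negative. (size=6, texture=matte, shape=hexagon, count=7, weight=15): size = 6, count = 7 — has this property, so Positive. (size=3, texture=matte, shape=hexagon, count=10, weight=17): size = 3, count = 10 — fails this test, so Negative. (size=1, texture=glossy, shape=hexagon, count=6, weight=4): size = 1, count = 6 — fails this test, so Negative.

Negative, Positive, Negative, Negative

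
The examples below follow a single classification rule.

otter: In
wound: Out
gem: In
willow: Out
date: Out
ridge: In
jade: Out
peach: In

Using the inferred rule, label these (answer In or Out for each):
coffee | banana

The distinguishing property — odd length AND contains 'e' — holds for all the 'In' cases and none of the 'Out' cases.
coffee → length 6, has 'e' → Out. banana → length 6, no 'e' → Out.

Out, Out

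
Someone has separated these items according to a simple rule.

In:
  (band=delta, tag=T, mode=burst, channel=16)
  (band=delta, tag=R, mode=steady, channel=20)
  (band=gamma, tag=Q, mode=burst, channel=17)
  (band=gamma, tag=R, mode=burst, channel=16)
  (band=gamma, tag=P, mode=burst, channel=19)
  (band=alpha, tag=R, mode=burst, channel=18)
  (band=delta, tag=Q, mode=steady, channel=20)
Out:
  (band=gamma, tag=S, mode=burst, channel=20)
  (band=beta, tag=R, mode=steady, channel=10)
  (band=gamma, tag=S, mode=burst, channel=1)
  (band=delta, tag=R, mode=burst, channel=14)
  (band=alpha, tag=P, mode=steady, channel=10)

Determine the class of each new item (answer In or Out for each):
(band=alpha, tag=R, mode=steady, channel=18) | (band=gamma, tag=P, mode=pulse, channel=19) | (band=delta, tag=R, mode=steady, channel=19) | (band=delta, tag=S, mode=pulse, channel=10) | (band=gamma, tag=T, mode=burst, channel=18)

In, In, In, Out, In

'In' ⟺ tag is not S AND channel ≥ 16.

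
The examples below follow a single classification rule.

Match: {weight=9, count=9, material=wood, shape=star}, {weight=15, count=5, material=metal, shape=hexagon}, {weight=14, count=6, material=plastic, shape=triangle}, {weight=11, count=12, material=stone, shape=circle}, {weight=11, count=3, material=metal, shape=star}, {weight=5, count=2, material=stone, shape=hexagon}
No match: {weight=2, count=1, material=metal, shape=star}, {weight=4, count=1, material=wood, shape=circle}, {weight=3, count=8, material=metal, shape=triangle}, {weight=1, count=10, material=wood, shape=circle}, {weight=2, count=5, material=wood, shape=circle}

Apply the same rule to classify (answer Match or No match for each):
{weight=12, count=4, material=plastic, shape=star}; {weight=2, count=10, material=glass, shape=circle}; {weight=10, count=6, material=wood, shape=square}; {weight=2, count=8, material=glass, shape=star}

The rule appears to be: weight ≥ 5.
{weight=12, count=4, material=plastic, shape=star} — weight = 12, hence Match. {weight=2, count=10, material=glass, shape=circle} — weight = 2, hence No match. {weight=10, count=6, material=wood, shape=square} — weight = 10, hence Match. {weight=2, count=8, material=glass, shape=star} — weight = 2, hence No match.

Match, No match, Match, No match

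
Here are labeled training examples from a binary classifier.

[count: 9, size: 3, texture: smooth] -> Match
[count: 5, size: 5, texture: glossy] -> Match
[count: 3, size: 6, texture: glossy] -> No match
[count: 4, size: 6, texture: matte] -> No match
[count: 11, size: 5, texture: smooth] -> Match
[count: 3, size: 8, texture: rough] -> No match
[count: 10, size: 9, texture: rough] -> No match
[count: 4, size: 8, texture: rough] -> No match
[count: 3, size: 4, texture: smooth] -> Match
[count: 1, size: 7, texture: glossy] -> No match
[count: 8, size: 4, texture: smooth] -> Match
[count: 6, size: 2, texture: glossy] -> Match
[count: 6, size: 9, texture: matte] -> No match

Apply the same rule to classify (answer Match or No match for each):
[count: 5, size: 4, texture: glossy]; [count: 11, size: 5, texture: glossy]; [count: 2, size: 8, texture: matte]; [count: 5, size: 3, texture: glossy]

The classifier is using: size ≤ 5.

Match, Match, No match, Match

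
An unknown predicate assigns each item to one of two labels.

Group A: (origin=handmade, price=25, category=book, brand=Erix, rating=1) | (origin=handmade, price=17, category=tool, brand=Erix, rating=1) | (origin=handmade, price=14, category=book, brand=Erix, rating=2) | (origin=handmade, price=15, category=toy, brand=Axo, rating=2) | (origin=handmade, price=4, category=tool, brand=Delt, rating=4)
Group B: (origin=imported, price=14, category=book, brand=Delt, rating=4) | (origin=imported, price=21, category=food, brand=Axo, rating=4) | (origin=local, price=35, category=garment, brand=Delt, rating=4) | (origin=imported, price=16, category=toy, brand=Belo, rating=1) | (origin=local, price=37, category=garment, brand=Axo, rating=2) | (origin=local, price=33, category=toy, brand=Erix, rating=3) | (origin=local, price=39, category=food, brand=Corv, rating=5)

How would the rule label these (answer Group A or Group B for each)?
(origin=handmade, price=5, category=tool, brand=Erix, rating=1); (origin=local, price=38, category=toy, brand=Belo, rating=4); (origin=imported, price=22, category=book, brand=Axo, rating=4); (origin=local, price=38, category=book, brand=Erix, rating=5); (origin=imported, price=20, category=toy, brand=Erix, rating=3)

Group A, Group B, Group B, Group B, Group B

The rule appears to be: origin is handmade.
(origin=handmade, price=5, category=tool, brand=Erix, rating=1): Group A (origin is handmade). (origin=local, price=38, category=toy, brand=Belo, rating=4): Group B (origin is local). (origin=imported, price=22, category=book, brand=Axo, rating=4): Group B (origin is imported). (origin=local, price=38, category=book, brand=Erix, rating=5): Group B (origin is local). (origin=imported, price=20, category=toy, brand=Erix, rating=3): Group B (origin is imported).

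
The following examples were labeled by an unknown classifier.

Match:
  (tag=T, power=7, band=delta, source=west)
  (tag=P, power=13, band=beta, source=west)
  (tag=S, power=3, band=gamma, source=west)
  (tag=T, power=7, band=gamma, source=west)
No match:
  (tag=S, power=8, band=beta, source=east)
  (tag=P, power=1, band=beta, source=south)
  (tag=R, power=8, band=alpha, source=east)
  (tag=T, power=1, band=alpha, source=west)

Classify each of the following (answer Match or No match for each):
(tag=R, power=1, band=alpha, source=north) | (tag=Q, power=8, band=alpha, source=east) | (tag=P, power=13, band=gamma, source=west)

The classifier is using: source is west AND power ≥ 3.
(tag=R, power=1, band=alpha, source=north): source is north, power = 1 — does not satisfy this, so No match. (tag=Q, power=8, band=alpha, source=east): source is east, power = 8 — does not satisfy this, so No match. (tag=P, power=13, band=gamma, source=west): source is west, power = 13 — checks out, so Match.

No match, No match, Match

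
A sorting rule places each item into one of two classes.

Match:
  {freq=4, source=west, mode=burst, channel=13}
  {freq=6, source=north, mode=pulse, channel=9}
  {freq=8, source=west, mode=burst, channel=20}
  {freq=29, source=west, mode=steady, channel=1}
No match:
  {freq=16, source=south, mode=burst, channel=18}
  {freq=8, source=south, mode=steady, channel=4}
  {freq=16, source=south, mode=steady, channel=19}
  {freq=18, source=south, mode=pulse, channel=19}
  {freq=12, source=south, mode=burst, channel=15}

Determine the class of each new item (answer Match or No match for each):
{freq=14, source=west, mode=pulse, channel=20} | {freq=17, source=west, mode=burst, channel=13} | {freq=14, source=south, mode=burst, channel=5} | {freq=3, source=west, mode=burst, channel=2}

Match, Match, No match, Match

The common property of the 'Match' items is: source is not south. No 'No match' item has it.
Match: {freq=14, source=west, mode=pulse, channel=20}, since source is west.
Match: {freq=17, source=west, mode=burst, channel=13}, since source is west.
No match: {freq=14, source=south, mode=burst, channel=5}, since source is south.
Match: {freq=3, source=west, mode=burst, channel=2}, since source is west.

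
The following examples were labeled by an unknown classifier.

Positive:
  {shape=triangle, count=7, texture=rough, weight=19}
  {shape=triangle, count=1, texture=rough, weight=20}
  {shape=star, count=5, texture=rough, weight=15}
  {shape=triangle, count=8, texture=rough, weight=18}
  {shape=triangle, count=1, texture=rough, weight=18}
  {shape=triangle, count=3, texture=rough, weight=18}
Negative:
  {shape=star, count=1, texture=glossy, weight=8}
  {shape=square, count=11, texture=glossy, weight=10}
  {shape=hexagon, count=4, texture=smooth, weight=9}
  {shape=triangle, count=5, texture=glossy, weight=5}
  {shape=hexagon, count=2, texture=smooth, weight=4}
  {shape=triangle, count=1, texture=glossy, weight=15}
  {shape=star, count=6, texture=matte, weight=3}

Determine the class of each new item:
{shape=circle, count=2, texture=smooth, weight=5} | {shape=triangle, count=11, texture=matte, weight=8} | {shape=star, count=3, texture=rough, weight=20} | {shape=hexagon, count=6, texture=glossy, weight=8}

Negative, Negative, Positive, Negative

Comparing the two groups points to one rule — texture is rough.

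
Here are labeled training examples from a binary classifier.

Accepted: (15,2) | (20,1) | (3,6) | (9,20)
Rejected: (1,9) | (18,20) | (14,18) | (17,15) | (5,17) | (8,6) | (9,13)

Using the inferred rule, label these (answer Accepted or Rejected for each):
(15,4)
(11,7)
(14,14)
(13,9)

Accepted, Rejected, Rejected, Rejected

All 'Accepted' examples share one property — sum is odd — and every 'Rejected' example lacks it.
(15,4): 15+4 = 19 — satisfies this, so Accepted. (11,7): 11+7 = 18 — doesn't match, so Rejected. (14,14): 14+14 = 28 — doesn't match, so Rejected. (13,9): 13+9 = 22 — doesn't match, so Rejected.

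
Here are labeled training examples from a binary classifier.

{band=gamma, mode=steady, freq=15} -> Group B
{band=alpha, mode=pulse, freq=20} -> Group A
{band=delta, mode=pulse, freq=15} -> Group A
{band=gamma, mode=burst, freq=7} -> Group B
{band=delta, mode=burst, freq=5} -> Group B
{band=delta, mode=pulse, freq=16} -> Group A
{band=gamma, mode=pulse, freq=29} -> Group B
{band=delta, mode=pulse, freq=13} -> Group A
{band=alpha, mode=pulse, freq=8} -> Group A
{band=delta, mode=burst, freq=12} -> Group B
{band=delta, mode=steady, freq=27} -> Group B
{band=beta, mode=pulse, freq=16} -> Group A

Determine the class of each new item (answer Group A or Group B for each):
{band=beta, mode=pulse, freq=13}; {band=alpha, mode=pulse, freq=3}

The common property of the 'Group A' items is: mode is pulse AND freq ≤ 20. No 'Group B' item has it.

Group A, Group A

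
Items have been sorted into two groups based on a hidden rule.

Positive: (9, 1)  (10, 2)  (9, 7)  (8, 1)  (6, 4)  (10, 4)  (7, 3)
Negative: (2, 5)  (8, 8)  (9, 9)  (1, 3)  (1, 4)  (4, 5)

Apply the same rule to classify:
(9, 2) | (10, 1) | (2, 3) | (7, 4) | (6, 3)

A rule that fits every label: first > second — true of each 'Positive' example, false of each 'Negative' one.
(9, 2) — 9 > 2, hence Positive. (10, 1) — 10 > 1, hence Positive. (2, 3) — 2 < 3, hence Negative. (7, 4) — 7 > 4, hence Positive. (6, 3) — 6 > 3, hence Positive.

Positive, Positive, Negative, Positive, Positive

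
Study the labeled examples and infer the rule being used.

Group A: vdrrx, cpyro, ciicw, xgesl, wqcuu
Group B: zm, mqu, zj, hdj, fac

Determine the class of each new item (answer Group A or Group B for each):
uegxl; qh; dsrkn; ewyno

Group A, Group B, Group A, Group A

The simplest hypothesis consistent with all the labels is: length 5.
Group A: uegxl, since length 5. Group B: qh, since length 2. Group A: dsrkn, since length 5. Group A: ewyno, since length 5.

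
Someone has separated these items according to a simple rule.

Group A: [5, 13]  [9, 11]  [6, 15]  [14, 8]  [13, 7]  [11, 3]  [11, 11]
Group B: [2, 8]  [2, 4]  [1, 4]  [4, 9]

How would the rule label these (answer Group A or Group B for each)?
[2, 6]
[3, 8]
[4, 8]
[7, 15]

Every 'Group A' example satisfies: sum ≥ 14. None of the 'Group B' examples do.
[2, 6]: Group B (2+6 = 8).
[3, 8]: Group B (3+8 = 11).
[4, 8]: Group B (4+8 = 12).
[7, 15]: Group A (7+15 = 22).

Group B, Group B, Group B, Group A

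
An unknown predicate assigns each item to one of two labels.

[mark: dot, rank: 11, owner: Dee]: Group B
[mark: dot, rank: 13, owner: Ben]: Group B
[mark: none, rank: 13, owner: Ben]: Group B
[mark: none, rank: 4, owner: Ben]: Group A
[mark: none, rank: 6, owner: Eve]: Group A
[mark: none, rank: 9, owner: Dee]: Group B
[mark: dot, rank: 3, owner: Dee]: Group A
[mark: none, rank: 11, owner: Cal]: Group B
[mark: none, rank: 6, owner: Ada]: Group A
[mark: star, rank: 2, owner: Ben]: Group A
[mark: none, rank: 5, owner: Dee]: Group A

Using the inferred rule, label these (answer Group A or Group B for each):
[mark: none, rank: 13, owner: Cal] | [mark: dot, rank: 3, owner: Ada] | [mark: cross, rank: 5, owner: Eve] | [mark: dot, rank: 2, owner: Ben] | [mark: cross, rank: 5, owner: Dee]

'Group A' ⟺ rank ≤ 6.

Group B, Group A, Group A, Group A, Group A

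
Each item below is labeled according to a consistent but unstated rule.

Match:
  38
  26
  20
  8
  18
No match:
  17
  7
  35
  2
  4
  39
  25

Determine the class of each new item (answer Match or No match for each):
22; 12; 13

The pattern is that an item is 'Match' exactly when: even AND at least 7.
Match: 22, since 22 is even, 22 ≥ 7. Match: 12, since 12 is even, 12 ≥ 7. No match: 13, since 13 is odd, 13 ≥ 7.

Match, Match, No match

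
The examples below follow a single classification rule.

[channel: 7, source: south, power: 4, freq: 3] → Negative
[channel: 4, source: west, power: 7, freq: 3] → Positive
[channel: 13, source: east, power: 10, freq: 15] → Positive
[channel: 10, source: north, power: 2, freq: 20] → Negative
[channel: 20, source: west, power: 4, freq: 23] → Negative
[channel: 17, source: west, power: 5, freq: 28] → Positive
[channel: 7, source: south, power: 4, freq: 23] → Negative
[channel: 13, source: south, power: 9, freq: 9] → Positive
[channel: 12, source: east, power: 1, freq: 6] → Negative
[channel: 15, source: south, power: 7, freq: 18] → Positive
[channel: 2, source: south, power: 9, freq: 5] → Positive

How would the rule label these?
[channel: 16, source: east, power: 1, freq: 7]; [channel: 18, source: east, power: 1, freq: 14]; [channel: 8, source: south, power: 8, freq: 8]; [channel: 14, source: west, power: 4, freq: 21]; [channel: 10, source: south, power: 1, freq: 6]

Negative, Negative, Positive, Negative, Negative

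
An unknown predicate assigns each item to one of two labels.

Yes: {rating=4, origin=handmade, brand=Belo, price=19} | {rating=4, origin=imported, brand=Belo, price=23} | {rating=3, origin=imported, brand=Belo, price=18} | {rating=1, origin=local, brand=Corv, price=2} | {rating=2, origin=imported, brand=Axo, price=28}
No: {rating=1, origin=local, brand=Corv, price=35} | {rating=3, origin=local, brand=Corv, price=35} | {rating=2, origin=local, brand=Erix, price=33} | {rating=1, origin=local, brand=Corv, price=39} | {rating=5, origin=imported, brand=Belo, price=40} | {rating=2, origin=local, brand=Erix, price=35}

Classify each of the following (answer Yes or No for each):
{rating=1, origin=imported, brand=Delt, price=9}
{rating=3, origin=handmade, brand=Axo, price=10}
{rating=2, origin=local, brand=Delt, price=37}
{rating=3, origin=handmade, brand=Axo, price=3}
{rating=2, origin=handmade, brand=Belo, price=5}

Yes, Yes, No, Yes, Yes

The classifier is using: price ≤ 28.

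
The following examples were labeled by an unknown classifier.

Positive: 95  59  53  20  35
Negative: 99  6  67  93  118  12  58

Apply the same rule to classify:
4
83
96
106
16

Negative, Positive, Negative, Negative, Negative

Comparing the two groups points to one rule — ≡ 2 (mod 3).
4: 4 mod 3 = 1, fails this test → Negative. 83: 83 mod 3 = 2, passes → Positive. 96: 96 mod 3 = 0, fails this test → Negative. 106: 106 mod 3 = 1, fails this test → Negative. 16: 16 mod 3 = 1, fails this test → Negative.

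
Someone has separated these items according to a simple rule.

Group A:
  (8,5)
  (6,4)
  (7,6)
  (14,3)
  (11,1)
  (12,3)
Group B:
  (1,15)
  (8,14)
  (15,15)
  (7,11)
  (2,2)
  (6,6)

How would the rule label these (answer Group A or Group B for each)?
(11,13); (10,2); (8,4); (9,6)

The pattern is that an item is 'Group A' exactly when: first > second.

Group B, Group A, Group A, Group A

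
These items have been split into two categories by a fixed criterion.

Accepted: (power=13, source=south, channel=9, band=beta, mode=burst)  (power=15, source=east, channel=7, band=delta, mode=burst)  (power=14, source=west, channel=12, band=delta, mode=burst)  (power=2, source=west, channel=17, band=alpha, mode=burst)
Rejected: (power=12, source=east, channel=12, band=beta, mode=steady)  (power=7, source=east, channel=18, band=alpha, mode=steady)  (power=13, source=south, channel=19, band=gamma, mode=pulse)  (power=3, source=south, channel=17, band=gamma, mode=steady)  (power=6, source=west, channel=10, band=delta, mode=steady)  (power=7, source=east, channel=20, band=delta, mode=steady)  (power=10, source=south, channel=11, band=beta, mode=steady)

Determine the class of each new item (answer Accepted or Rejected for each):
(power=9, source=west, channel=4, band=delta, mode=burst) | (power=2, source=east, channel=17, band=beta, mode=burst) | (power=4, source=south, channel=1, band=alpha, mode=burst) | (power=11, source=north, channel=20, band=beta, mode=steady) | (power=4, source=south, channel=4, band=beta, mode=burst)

Accepted, Accepted, Accepted, Rejected, Accepted

The distinguishing property — mode is burst — holds for all the 'Accepted' cases and none of the 'Rejected' cases.
(power=9, source=west, channel=4, band=delta, mode=burst): mode is burst, has this property → Accepted.
(power=2, source=east, channel=17, band=beta, mode=burst): mode is burst, has this property → Accepted.
(power=4, source=south, channel=1, band=alpha, mode=burst): mode is burst, has this property → Accepted.
(power=11, source=north, channel=20, band=beta, mode=steady): mode is steady, doesn't match → Rejected.
(power=4, source=south, channel=4, band=beta, mode=burst): mode is burst, has this property → Accepted.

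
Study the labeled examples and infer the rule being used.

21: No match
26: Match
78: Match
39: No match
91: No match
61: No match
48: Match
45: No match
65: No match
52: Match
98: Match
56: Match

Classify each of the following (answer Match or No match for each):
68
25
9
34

Match, No match, No match, Match

One predicate separates the groups cleanly: even.
68: Match (68 is even). 25: No match (25 is odd). 9: No match (9 is odd). 34: Match (34 is even).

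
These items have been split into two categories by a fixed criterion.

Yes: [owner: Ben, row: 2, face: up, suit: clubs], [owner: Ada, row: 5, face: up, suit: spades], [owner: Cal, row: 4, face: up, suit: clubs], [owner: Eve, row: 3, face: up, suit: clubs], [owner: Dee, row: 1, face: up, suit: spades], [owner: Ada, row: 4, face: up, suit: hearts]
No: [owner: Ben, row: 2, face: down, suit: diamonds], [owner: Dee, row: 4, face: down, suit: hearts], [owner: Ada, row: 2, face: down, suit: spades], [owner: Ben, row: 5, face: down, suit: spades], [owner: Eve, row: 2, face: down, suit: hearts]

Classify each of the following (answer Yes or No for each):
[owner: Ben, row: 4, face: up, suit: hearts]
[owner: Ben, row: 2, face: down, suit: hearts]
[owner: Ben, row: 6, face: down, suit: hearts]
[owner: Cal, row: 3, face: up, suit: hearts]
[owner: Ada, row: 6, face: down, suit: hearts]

The common property of the 'Yes' items is: face is up. No 'No' item has it.
[owner: Ben, row: 4, face: up, suit: hearts]: Yes (face is up).
[owner: Ben, row: 2, face: down, suit: hearts]: No (face is down).
[owner: Ben, row: 6, face: down, suit: hearts]: No (face is down).
[owner: Cal, row: 3, face: up, suit: hearts]: Yes (face is up).
[owner: Ada, row: 6, face: down, suit: hearts]: No (face is down).

Yes, No, No, Yes, No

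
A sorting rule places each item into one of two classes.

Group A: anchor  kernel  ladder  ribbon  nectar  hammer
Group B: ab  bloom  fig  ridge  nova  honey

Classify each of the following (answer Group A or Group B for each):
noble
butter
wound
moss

Group B, Group A, Group B, Group B

Rule: length 6. This holds for each 'Group A' example and fails for each 'Group B' one.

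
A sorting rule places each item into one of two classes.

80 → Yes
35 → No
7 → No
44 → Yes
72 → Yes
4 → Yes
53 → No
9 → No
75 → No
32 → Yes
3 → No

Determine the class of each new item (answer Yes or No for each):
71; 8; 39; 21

The classifier is using: even.
71 — 71 is odd, hence No.
8 — 8 is even, hence Yes.
39 — 39 is odd, hence No.
21 — 21 is odd, hence No.

No, Yes, No, No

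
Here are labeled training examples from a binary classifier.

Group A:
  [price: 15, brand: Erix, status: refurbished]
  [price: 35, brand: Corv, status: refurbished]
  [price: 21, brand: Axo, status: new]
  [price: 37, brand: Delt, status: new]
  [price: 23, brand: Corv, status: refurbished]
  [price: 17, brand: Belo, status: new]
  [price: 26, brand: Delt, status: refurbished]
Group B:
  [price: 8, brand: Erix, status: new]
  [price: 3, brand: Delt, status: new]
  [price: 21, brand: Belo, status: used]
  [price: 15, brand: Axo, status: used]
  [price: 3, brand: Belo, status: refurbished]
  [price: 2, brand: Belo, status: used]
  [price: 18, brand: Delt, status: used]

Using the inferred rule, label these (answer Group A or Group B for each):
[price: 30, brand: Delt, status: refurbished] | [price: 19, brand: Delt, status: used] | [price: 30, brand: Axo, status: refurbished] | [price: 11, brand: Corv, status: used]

All 'Group A' examples share one property — status is not used AND price ≥ 15 — and every 'Group B' example lacks it.

Group A, Group B, Group A, Group B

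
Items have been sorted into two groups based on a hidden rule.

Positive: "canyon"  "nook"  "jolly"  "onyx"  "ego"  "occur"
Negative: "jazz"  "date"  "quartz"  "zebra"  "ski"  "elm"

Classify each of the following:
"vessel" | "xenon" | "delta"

All 'Positive' examples share one property — contains 'o' — and every 'Negative' example lacks it.
Negative: "vessel", since no 'o'.
Positive: "xenon", since has 'o'.
Negative: "delta", since no 'o'.

Negative, Positive, Negative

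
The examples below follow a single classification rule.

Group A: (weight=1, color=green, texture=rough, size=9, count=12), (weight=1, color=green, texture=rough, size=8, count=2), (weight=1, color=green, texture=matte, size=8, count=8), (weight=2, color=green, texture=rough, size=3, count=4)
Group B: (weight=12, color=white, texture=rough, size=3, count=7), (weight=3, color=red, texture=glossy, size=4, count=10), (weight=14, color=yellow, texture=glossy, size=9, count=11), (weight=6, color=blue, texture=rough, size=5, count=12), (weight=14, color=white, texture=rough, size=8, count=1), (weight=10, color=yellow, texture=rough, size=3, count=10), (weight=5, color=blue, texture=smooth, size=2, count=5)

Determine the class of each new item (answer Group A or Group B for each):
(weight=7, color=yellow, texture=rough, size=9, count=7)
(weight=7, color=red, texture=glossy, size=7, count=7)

Group B, Group B

Every 'Group A' example satisfies: color is green. None of the 'Group B' examples do.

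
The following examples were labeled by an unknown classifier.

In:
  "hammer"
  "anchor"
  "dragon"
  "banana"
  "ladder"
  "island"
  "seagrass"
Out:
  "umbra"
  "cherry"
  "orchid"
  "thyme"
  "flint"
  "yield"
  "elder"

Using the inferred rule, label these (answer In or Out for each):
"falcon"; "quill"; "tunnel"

In, Out, Out

One predicate separates the groups cleanly: even length AND contains 'a'.
"falcon": In (length 6, has 'a').
"quill": Out (length 5, no 'a').
"tunnel": Out (length 6, no 'a').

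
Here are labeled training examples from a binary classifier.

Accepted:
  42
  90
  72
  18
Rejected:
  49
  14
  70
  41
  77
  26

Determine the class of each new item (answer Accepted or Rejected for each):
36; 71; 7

All 'Accepted' examples share one property — multiple of 3 — and every 'Rejected' example lacks it.
36: 36 = 3·12 — checks out, so Accepted.
71: 71 = 3·23 + 2 — does not fit, so Rejected.
7: 7 = 3·2 + 1 — does not fit, so Rejected.

Accepted, Rejected, Rejected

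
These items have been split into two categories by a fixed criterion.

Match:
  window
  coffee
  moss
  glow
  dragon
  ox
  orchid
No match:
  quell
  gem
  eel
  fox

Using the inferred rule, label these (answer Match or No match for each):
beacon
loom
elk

Match, Match, No match

The simplest hypothesis consistent with all the labels is: even length.
beacon → length 6 → Match.
loom → length 4 → Match.
elk → length 3 → No match.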